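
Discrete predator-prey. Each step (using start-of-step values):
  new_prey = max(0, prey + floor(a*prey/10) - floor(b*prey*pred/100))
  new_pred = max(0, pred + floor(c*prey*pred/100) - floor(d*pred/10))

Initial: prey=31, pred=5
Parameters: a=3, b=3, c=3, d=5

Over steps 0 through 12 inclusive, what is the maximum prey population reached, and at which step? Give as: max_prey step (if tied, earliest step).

Step 1: prey: 31+9-4=36; pred: 5+4-2=7
Step 2: prey: 36+10-7=39; pred: 7+7-3=11
Step 3: prey: 39+11-12=38; pred: 11+12-5=18
Step 4: prey: 38+11-20=29; pred: 18+20-9=29
Step 5: prey: 29+8-25=12; pred: 29+25-14=40
Step 6: prey: 12+3-14=1; pred: 40+14-20=34
Step 7: prey: 1+0-1=0; pred: 34+1-17=18
Step 8: prey: 0+0-0=0; pred: 18+0-9=9
Step 9: prey: 0+0-0=0; pred: 9+0-4=5
Step 10: prey: 0+0-0=0; pred: 5+0-2=3
Step 11: prey: 0+0-0=0; pred: 3+0-1=2
Step 12: prey: 0+0-0=0; pred: 2+0-1=1
Max prey = 39 at step 2

Answer: 39 2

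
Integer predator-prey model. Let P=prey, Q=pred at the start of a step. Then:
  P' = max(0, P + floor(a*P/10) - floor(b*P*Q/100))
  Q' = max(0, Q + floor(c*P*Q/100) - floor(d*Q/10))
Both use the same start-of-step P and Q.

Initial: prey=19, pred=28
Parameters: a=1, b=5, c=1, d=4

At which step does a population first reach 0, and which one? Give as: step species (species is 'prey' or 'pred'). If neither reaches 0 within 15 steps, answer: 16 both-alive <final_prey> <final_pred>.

Step 1: prey: 19+1-26=0; pred: 28+5-11=22
First extinction: prey at step 1

Answer: 1 prey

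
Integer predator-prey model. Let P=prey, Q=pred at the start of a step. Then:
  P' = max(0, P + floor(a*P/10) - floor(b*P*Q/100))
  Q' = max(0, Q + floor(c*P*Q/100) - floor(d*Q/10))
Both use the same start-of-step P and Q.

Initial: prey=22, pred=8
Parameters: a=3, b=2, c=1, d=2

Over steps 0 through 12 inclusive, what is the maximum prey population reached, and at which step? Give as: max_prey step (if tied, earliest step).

Step 1: prey: 22+6-3=25; pred: 8+1-1=8
Step 2: prey: 25+7-4=28; pred: 8+2-1=9
Step 3: prey: 28+8-5=31; pred: 9+2-1=10
Step 4: prey: 31+9-6=34; pred: 10+3-2=11
Step 5: prey: 34+10-7=37; pred: 11+3-2=12
Step 6: prey: 37+11-8=40; pred: 12+4-2=14
Step 7: prey: 40+12-11=41; pred: 14+5-2=17
Step 8: prey: 41+12-13=40; pred: 17+6-3=20
Step 9: prey: 40+12-16=36; pred: 20+8-4=24
Step 10: prey: 36+10-17=29; pred: 24+8-4=28
Step 11: prey: 29+8-16=21; pred: 28+8-5=31
Step 12: prey: 21+6-13=14; pred: 31+6-6=31
Max prey = 41 at step 7

Answer: 41 7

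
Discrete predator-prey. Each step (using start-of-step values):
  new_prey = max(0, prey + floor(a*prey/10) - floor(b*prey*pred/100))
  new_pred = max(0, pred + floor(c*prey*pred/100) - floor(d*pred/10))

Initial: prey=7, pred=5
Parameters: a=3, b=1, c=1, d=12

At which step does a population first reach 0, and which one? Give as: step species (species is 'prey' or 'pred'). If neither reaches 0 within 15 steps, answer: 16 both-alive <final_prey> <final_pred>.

Step 1: prey: 7+2-0=9; pred: 5+0-6=0
First extinction: pred at step 1

Answer: 1 pred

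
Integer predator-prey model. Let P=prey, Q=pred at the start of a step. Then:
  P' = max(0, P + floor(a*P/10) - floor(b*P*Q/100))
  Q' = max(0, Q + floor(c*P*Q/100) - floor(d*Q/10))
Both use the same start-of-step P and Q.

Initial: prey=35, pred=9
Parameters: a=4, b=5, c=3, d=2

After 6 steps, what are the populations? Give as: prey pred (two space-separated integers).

Step 1: prey: 35+14-15=34; pred: 9+9-1=17
Step 2: prey: 34+13-28=19; pred: 17+17-3=31
Step 3: prey: 19+7-29=0; pred: 31+17-6=42
Step 4: prey: 0+0-0=0; pred: 42+0-8=34
Step 5: prey: 0+0-0=0; pred: 34+0-6=28
Step 6: prey: 0+0-0=0; pred: 28+0-5=23

Answer: 0 23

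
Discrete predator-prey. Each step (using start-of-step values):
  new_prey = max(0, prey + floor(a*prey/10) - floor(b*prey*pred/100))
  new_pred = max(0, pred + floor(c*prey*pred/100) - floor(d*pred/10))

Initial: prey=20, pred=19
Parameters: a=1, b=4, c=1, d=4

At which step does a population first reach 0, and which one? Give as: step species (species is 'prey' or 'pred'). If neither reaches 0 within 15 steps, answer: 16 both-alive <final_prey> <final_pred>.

Answer: 16 both-alive 2 2

Derivation:
Step 1: prey: 20+2-15=7; pred: 19+3-7=15
Step 2: prey: 7+0-4=3; pred: 15+1-6=10
Step 3: prey: 3+0-1=2; pred: 10+0-4=6
Step 4: prey: 2+0-0=2; pred: 6+0-2=4
Step 5: prey: 2+0-0=2; pred: 4+0-1=3
Step 6: prey: 2+0-0=2; pred: 3+0-1=2
Step 7: prey: 2+0-0=2; pred: 2+0-0=2
Steps 8-15: state stable at prey=2, pred=2 (no change)
No extinction within 15 steps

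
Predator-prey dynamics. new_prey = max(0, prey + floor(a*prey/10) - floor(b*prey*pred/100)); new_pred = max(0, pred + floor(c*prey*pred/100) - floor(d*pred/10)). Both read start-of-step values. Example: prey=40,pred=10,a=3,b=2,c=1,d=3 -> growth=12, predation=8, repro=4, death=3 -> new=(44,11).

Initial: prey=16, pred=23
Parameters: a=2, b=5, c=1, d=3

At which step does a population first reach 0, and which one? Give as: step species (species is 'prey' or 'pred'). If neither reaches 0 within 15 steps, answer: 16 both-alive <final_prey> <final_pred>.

Step 1: prey: 16+3-18=1; pred: 23+3-6=20
Step 2: prey: 1+0-1=0; pred: 20+0-6=14
First extinction: prey at step 2

Answer: 2 prey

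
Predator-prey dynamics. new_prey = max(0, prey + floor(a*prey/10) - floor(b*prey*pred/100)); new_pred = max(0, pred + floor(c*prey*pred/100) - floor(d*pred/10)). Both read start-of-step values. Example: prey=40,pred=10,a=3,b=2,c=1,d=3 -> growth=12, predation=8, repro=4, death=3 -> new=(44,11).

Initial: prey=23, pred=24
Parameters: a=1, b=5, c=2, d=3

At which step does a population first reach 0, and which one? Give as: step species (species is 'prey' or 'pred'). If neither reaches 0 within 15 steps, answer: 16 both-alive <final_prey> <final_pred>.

Step 1: prey: 23+2-27=0; pred: 24+11-7=28
First extinction: prey at step 1

Answer: 1 prey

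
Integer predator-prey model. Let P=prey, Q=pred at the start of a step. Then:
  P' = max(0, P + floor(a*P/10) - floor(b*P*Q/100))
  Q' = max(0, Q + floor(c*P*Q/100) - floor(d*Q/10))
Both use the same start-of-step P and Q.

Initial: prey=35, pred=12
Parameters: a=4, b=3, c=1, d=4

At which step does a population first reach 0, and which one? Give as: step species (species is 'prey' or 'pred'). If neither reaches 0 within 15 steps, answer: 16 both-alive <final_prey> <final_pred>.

Step 1: prey: 35+14-12=37; pred: 12+4-4=12
Step 2: prey: 37+14-13=38; pred: 12+4-4=12
Step 3: prey: 38+15-13=40; pred: 12+4-4=12
Step 4: prey: 40+16-14=42; pred: 12+4-4=12
Step 5: prey: 42+16-15=43; pred: 12+5-4=13
Step 6: prey: 43+17-16=44; pred: 13+5-5=13
Step 7: prey: 44+17-17=44; pred: 13+5-5=13
Steps 8-15: state stable at prey=44, pred=13 (no change)
No extinction within 15 steps

Answer: 16 both-alive 44 13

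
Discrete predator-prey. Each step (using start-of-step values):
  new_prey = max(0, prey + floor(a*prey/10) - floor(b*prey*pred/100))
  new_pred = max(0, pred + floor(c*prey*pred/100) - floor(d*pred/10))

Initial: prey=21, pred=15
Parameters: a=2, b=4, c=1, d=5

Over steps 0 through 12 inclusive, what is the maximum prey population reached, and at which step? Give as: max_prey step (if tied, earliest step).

Answer: 38 12

Derivation:
Step 1: prey: 21+4-12=13; pred: 15+3-7=11
Step 2: prey: 13+2-5=10; pred: 11+1-5=7
Step 3: prey: 10+2-2=10; pred: 7+0-3=4
Step 4: prey: 10+2-1=11; pred: 4+0-2=2
Step 5: prey: 11+2-0=13; pred: 2+0-1=1
Step 6: prey: 13+2-0=15; pred: 1+0-0=1
Step 7: prey: 15+3-0=18; pred: 1+0-0=1
Step 8: prey: 18+3-0=21; pred: 1+0-0=1
Step 9: prey: 21+4-0=25; pred: 1+0-0=1
Step 10: prey: 25+5-1=29; pred: 1+0-0=1
Step 11: prey: 29+5-1=33; pred: 1+0-0=1
Step 12: prey: 33+6-1=38; pred: 1+0-0=1
Max prey = 38 at step 12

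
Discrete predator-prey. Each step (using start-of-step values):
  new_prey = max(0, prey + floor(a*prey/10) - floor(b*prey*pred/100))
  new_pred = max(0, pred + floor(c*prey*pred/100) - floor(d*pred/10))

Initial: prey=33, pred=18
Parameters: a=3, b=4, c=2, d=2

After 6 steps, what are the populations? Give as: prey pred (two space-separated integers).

Step 1: prey: 33+9-23=19; pred: 18+11-3=26
Step 2: prey: 19+5-19=5; pred: 26+9-5=30
Step 3: prey: 5+1-6=0; pred: 30+3-6=27
Step 4: prey: 0+0-0=0; pred: 27+0-5=22
Step 5: prey: 0+0-0=0; pred: 22+0-4=18
Step 6: prey: 0+0-0=0; pred: 18+0-3=15

Answer: 0 15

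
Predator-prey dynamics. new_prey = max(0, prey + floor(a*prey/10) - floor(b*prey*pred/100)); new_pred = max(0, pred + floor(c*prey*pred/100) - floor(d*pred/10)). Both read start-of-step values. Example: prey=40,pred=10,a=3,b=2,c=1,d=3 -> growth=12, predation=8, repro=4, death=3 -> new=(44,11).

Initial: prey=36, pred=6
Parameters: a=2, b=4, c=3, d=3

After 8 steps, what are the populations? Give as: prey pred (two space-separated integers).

Answer: 0 9

Derivation:
Step 1: prey: 36+7-8=35; pred: 6+6-1=11
Step 2: prey: 35+7-15=27; pred: 11+11-3=19
Step 3: prey: 27+5-20=12; pred: 19+15-5=29
Step 4: prey: 12+2-13=1; pred: 29+10-8=31
Step 5: prey: 1+0-1=0; pred: 31+0-9=22
Step 6: prey: 0+0-0=0; pred: 22+0-6=16
Step 7: prey: 0+0-0=0; pred: 16+0-4=12
Step 8: prey: 0+0-0=0; pred: 12+0-3=9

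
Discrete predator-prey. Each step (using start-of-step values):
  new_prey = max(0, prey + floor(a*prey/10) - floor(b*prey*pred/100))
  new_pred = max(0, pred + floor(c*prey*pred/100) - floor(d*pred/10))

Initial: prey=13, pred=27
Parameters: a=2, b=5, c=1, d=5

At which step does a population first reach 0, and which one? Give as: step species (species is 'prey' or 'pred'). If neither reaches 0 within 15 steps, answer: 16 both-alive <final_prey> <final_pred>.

Answer: 1 prey

Derivation:
Step 1: prey: 13+2-17=0; pred: 27+3-13=17
First extinction: prey at step 1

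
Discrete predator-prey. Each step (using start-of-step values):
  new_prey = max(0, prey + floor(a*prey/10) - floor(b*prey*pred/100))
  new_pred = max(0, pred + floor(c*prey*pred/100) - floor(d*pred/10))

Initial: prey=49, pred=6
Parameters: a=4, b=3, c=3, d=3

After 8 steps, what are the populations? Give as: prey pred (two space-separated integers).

Answer: 0 31

Derivation:
Step 1: prey: 49+19-8=60; pred: 6+8-1=13
Step 2: prey: 60+24-23=61; pred: 13+23-3=33
Step 3: prey: 61+24-60=25; pred: 33+60-9=84
Step 4: prey: 25+10-63=0; pred: 84+63-25=122
Step 5: prey: 0+0-0=0; pred: 122+0-36=86
Step 6: prey: 0+0-0=0; pred: 86+0-25=61
Step 7: prey: 0+0-0=0; pred: 61+0-18=43
Step 8: prey: 0+0-0=0; pred: 43+0-12=31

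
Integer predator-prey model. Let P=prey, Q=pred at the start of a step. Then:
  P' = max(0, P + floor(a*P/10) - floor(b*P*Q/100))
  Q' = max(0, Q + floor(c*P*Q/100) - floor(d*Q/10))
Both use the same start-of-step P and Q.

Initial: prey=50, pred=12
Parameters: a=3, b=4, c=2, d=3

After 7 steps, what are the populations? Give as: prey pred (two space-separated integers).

Step 1: prey: 50+15-24=41; pred: 12+12-3=21
Step 2: prey: 41+12-34=19; pred: 21+17-6=32
Step 3: prey: 19+5-24=0; pred: 32+12-9=35
Step 4: prey: 0+0-0=0; pred: 35+0-10=25
Step 5: prey: 0+0-0=0; pred: 25+0-7=18
Step 6: prey: 0+0-0=0; pred: 18+0-5=13
Step 7: prey: 0+0-0=0; pred: 13+0-3=10

Answer: 0 10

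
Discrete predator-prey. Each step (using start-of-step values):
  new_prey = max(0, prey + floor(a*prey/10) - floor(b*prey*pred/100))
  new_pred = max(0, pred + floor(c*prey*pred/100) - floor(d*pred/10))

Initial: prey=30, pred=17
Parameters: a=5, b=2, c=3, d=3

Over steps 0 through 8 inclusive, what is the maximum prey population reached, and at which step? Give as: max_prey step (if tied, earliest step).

Answer: 35 1

Derivation:
Step 1: prey: 30+15-10=35; pred: 17+15-5=27
Step 2: prey: 35+17-18=34; pred: 27+28-8=47
Step 3: prey: 34+17-31=20; pred: 47+47-14=80
Step 4: prey: 20+10-32=0; pred: 80+48-24=104
Step 5: prey: 0+0-0=0; pred: 104+0-31=73
Step 6: prey: 0+0-0=0; pred: 73+0-21=52
Step 7: prey: 0+0-0=0; pred: 52+0-15=37
Step 8: prey: 0+0-0=0; pred: 37+0-11=26
Max prey = 35 at step 1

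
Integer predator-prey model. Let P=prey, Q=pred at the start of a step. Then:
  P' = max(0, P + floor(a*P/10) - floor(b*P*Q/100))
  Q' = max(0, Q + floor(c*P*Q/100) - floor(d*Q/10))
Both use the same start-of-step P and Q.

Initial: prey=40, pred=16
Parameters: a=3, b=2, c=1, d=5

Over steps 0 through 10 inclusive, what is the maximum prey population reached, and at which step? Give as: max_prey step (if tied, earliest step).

Answer: 84 10

Derivation:
Step 1: prey: 40+12-12=40; pred: 16+6-8=14
Step 2: prey: 40+12-11=41; pred: 14+5-7=12
Step 3: prey: 41+12-9=44; pred: 12+4-6=10
Step 4: prey: 44+13-8=49; pred: 10+4-5=9
Step 5: prey: 49+14-8=55; pred: 9+4-4=9
Step 6: prey: 55+16-9=62; pred: 9+4-4=9
Step 7: prey: 62+18-11=69; pred: 9+5-4=10
Step 8: prey: 69+20-13=76; pred: 10+6-5=11
Step 9: prey: 76+22-16=82; pred: 11+8-5=14
Step 10: prey: 82+24-22=84; pred: 14+11-7=18
Max prey = 84 at step 10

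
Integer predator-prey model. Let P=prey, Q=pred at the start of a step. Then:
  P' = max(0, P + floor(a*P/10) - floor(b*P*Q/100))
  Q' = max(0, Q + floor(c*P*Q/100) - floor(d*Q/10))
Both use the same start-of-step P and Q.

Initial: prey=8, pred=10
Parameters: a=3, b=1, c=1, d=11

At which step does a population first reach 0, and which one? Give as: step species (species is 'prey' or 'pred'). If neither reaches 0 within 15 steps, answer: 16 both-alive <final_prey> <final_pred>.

Step 1: prey: 8+2-0=10; pred: 10+0-11=0
First extinction: pred at step 1

Answer: 1 pred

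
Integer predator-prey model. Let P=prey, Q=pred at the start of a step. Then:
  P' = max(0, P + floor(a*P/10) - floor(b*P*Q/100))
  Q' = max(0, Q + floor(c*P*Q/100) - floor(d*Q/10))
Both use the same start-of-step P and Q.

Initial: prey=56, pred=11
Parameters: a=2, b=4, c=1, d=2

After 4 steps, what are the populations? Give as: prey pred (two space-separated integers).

Step 1: prey: 56+11-24=43; pred: 11+6-2=15
Step 2: prey: 43+8-25=26; pred: 15+6-3=18
Step 3: prey: 26+5-18=13; pred: 18+4-3=19
Step 4: prey: 13+2-9=6; pred: 19+2-3=18

Answer: 6 18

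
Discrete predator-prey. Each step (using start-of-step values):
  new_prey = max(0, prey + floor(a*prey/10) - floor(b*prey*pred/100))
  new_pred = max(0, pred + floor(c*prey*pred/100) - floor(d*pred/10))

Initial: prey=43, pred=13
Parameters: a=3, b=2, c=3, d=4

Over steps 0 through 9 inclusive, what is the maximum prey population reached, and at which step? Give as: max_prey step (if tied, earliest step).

Step 1: prey: 43+12-11=44; pred: 13+16-5=24
Step 2: prey: 44+13-21=36; pred: 24+31-9=46
Step 3: prey: 36+10-33=13; pred: 46+49-18=77
Step 4: prey: 13+3-20=0; pred: 77+30-30=77
Step 5: prey: 0+0-0=0; pred: 77+0-30=47
Step 6: prey: 0+0-0=0; pred: 47+0-18=29
Step 7: prey: 0+0-0=0; pred: 29+0-11=18
Step 8: prey: 0+0-0=0; pred: 18+0-7=11
Step 9: prey: 0+0-0=0; pred: 11+0-4=7
Max prey = 44 at step 1

Answer: 44 1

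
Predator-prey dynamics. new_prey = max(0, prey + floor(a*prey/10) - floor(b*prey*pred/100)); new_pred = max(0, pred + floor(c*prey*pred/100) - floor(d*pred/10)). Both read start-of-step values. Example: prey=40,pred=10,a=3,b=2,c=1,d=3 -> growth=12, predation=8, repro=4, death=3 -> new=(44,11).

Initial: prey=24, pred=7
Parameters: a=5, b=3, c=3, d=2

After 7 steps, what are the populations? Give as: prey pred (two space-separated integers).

Step 1: prey: 24+12-5=31; pred: 7+5-1=11
Step 2: prey: 31+15-10=36; pred: 11+10-2=19
Step 3: prey: 36+18-20=34; pred: 19+20-3=36
Step 4: prey: 34+17-36=15; pred: 36+36-7=65
Step 5: prey: 15+7-29=0; pred: 65+29-13=81
Step 6: prey: 0+0-0=0; pred: 81+0-16=65
Step 7: prey: 0+0-0=0; pred: 65+0-13=52

Answer: 0 52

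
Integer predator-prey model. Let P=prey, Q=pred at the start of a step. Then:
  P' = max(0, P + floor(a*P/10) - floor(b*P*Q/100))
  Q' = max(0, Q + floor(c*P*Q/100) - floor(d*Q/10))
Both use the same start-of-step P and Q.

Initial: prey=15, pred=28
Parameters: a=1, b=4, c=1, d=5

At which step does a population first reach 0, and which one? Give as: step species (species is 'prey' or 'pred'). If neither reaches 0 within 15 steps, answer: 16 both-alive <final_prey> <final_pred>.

Step 1: prey: 15+1-16=0; pred: 28+4-14=18
First extinction: prey at step 1

Answer: 1 prey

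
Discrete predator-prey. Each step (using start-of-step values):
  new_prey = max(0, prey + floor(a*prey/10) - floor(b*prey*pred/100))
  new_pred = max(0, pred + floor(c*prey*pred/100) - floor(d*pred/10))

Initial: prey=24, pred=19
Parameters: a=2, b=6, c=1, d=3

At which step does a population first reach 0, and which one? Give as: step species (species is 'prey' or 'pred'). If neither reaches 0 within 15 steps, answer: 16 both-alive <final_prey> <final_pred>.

Answer: 2 prey

Derivation:
Step 1: prey: 24+4-27=1; pred: 19+4-5=18
Step 2: prey: 1+0-1=0; pred: 18+0-5=13
First extinction: prey at step 2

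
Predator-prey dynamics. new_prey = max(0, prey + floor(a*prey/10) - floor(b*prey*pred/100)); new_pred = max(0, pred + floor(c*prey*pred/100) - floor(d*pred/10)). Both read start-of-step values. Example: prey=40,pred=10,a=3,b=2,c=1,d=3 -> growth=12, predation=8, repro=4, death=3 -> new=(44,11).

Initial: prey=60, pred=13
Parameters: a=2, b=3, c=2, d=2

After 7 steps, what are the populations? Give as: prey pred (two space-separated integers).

Answer: 0 24

Derivation:
Step 1: prey: 60+12-23=49; pred: 13+15-2=26
Step 2: prey: 49+9-38=20; pred: 26+25-5=46
Step 3: prey: 20+4-27=0; pred: 46+18-9=55
Step 4: prey: 0+0-0=0; pred: 55+0-11=44
Step 5: prey: 0+0-0=0; pred: 44+0-8=36
Step 6: prey: 0+0-0=0; pred: 36+0-7=29
Step 7: prey: 0+0-0=0; pred: 29+0-5=24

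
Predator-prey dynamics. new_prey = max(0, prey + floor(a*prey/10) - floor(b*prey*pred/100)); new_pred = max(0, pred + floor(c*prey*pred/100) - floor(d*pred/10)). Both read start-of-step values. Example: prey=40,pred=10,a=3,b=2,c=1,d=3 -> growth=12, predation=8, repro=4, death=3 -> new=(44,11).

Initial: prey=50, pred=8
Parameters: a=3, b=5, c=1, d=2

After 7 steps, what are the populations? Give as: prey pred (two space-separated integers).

Step 1: prey: 50+15-20=45; pred: 8+4-1=11
Step 2: prey: 45+13-24=34; pred: 11+4-2=13
Step 3: prey: 34+10-22=22; pred: 13+4-2=15
Step 4: prey: 22+6-16=12; pred: 15+3-3=15
Step 5: prey: 12+3-9=6; pred: 15+1-3=13
Step 6: prey: 6+1-3=4; pred: 13+0-2=11
Step 7: prey: 4+1-2=3; pred: 11+0-2=9

Answer: 3 9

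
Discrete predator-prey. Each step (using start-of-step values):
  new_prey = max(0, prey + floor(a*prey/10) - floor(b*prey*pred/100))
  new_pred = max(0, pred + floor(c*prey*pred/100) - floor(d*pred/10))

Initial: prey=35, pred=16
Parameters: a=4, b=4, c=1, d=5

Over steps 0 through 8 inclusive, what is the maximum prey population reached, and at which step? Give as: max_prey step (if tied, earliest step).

Answer: 64 8

Derivation:
Step 1: prey: 35+14-22=27; pred: 16+5-8=13
Step 2: prey: 27+10-14=23; pred: 13+3-6=10
Step 3: prey: 23+9-9=23; pred: 10+2-5=7
Step 4: prey: 23+9-6=26; pred: 7+1-3=5
Step 5: prey: 26+10-5=31; pred: 5+1-2=4
Step 6: prey: 31+12-4=39; pred: 4+1-2=3
Step 7: prey: 39+15-4=50; pred: 3+1-1=3
Step 8: prey: 50+20-6=64; pred: 3+1-1=3
Max prey = 64 at step 8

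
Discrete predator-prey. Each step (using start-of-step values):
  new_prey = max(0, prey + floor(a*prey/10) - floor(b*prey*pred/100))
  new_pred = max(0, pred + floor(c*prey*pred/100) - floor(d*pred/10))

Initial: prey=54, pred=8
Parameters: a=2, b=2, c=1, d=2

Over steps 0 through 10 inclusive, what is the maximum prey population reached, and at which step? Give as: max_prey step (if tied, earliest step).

Step 1: prey: 54+10-8=56; pred: 8+4-1=11
Step 2: prey: 56+11-12=55; pred: 11+6-2=15
Step 3: prey: 55+11-16=50; pred: 15+8-3=20
Step 4: prey: 50+10-20=40; pred: 20+10-4=26
Step 5: prey: 40+8-20=28; pred: 26+10-5=31
Step 6: prey: 28+5-17=16; pred: 31+8-6=33
Step 7: prey: 16+3-10=9; pred: 33+5-6=32
Step 8: prey: 9+1-5=5; pred: 32+2-6=28
Step 9: prey: 5+1-2=4; pred: 28+1-5=24
Step 10: prey: 4+0-1=3; pred: 24+0-4=20
Max prey = 56 at step 1

Answer: 56 1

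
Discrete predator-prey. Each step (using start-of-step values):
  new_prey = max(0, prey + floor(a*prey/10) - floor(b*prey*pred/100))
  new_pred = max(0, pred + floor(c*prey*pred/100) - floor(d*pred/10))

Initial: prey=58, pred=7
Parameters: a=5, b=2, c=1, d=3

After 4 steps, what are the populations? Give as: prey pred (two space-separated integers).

Step 1: prey: 58+29-8=79; pred: 7+4-2=9
Step 2: prey: 79+39-14=104; pred: 9+7-2=14
Step 3: prey: 104+52-29=127; pred: 14+14-4=24
Step 4: prey: 127+63-60=130; pred: 24+30-7=47

Answer: 130 47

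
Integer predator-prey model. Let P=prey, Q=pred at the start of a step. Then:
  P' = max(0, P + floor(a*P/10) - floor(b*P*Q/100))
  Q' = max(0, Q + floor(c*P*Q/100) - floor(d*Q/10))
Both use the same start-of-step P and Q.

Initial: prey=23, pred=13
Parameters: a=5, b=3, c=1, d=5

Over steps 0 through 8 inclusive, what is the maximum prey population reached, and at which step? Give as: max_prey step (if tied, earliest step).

Answer: 168 8

Derivation:
Step 1: prey: 23+11-8=26; pred: 13+2-6=9
Step 2: prey: 26+13-7=32; pred: 9+2-4=7
Step 3: prey: 32+16-6=42; pred: 7+2-3=6
Step 4: prey: 42+21-7=56; pred: 6+2-3=5
Step 5: prey: 56+28-8=76; pred: 5+2-2=5
Step 6: prey: 76+38-11=103; pred: 5+3-2=6
Step 7: prey: 103+51-18=136; pred: 6+6-3=9
Step 8: prey: 136+68-36=168; pred: 9+12-4=17
Max prey = 168 at step 8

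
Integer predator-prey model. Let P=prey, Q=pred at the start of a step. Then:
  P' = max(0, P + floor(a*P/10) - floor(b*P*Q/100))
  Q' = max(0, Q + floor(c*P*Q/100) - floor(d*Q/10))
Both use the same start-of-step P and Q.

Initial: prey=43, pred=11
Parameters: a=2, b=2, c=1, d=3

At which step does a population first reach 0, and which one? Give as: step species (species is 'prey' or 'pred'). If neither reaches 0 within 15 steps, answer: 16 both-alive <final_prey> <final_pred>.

Answer: 16 both-alive 19 6

Derivation:
Step 1: prey: 43+8-9=42; pred: 11+4-3=12
Step 2: prey: 42+8-10=40; pred: 12+5-3=14
Step 3: prey: 40+8-11=37; pred: 14+5-4=15
Step 4: prey: 37+7-11=33; pred: 15+5-4=16
Step 5: prey: 33+6-10=29; pred: 16+5-4=17
Step 6: prey: 29+5-9=25; pred: 17+4-5=16
Step 7: prey: 25+5-8=22; pred: 16+4-4=16
Step 8: prey: 22+4-7=19; pred: 16+3-4=15
Step 9: prey: 19+3-5=17; pred: 15+2-4=13
Step 10: prey: 17+3-4=16; pred: 13+2-3=12
Step 11: prey: 16+3-3=16; pred: 12+1-3=10
Step 12: prey: 16+3-3=16; pred: 10+1-3=8
Step 13: prey: 16+3-2=17; pred: 8+1-2=7
Step 14: prey: 17+3-2=18; pred: 7+1-2=6
Step 15: prey: 18+3-2=19; pred: 6+1-1=6
No extinction within 15 steps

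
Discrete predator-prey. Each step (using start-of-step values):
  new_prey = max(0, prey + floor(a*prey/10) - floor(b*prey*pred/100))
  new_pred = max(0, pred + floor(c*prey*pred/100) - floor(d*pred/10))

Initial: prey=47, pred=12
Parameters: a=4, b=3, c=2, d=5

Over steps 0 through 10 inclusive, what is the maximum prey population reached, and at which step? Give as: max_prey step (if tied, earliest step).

Answer: 49 1

Derivation:
Step 1: prey: 47+18-16=49; pred: 12+11-6=17
Step 2: prey: 49+19-24=44; pred: 17+16-8=25
Step 3: prey: 44+17-33=28; pred: 25+22-12=35
Step 4: prey: 28+11-29=10; pred: 35+19-17=37
Step 5: prey: 10+4-11=3; pred: 37+7-18=26
Step 6: prey: 3+1-2=2; pred: 26+1-13=14
Step 7: prey: 2+0-0=2; pred: 14+0-7=7
Step 8: prey: 2+0-0=2; pred: 7+0-3=4
Step 9: prey: 2+0-0=2; pred: 4+0-2=2
Step 10: prey: 2+0-0=2; pred: 2+0-1=1
Max prey = 49 at step 1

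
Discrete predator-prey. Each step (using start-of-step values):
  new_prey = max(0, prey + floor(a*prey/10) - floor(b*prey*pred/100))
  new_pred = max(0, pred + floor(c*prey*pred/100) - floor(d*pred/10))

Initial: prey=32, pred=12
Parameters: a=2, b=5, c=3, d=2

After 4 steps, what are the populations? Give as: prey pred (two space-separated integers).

Step 1: prey: 32+6-19=19; pred: 12+11-2=21
Step 2: prey: 19+3-19=3; pred: 21+11-4=28
Step 3: prey: 3+0-4=0; pred: 28+2-5=25
Step 4: prey: 0+0-0=0; pred: 25+0-5=20

Answer: 0 20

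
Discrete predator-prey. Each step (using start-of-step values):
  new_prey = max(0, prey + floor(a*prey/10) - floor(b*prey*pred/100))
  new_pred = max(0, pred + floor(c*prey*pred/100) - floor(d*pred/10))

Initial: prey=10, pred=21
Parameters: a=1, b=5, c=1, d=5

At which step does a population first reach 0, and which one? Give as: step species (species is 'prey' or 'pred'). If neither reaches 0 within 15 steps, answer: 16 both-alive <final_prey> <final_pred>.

Answer: 16 both-alive 1 1

Derivation:
Step 1: prey: 10+1-10=1; pred: 21+2-10=13
Step 2: prey: 1+0-0=1; pred: 13+0-6=7
Step 3: prey: 1+0-0=1; pred: 7+0-3=4
Step 4: prey: 1+0-0=1; pred: 4+0-2=2
Step 5: prey: 1+0-0=1; pred: 2+0-1=1
Step 6: prey: 1+0-0=1; pred: 1+0-0=1
Steps 7-15: state stable at prey=1, pred=1 (no change)
No extinction within 15 steps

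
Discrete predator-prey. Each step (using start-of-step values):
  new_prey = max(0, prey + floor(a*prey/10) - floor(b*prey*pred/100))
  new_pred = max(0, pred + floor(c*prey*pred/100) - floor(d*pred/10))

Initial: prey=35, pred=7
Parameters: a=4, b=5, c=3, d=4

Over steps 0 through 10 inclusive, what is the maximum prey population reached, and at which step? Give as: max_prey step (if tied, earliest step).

Step 1: prey: 35+14-12=37; pred: 7+7-2=12
Step 2: prey: 37+14-22=29; pred: 12+13-4=21
Step 3: prey: 29+11-30=10; pred: 21+18-8=31
Step 4: prey: 10+4-15=0; pred: 31+9-12=28
Step 5: prey: 0+0-0=0; pred: 28+0-11=17
Step 6: prey: 0+0-0=0; pred: 17+0-6=11
Step 7: prey: 0+0-0=0; pred: 11+0-4=7
Step 8: prey: 0+0-0=0; pred: 7+0-2=5
Step 9: prey: 0+0-0=0; pred: 5+0-2=3
Step 10: prey: 0+0-0=0; pred: 3+0-1=2
Max prey = 37 at step 1

Answer: 37 1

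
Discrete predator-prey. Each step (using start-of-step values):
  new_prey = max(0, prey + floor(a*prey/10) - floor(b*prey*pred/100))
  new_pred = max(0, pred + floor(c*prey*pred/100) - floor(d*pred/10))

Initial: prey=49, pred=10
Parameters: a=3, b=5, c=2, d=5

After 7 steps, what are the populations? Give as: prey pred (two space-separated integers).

Step 1: prey: 49+14-24=39; pred: 10+9-5=14
Step 2: prey: 39+11-27=23; pred: 14+10-7=17
Step 3: prey: 23+6-19=10; pred: 17+7-8=16
Step 4: prey: 10+3-8=5; pred: 16+3-8=11
Step 5: prey: 5+1-2=4; pred: 11+1-5=7
Step 6: prey: 4+1-1=4; pred: 7+0-3=4
Step 7: prey: 4+1-0=5; pred: 4+0-2=2

Answer: 5 2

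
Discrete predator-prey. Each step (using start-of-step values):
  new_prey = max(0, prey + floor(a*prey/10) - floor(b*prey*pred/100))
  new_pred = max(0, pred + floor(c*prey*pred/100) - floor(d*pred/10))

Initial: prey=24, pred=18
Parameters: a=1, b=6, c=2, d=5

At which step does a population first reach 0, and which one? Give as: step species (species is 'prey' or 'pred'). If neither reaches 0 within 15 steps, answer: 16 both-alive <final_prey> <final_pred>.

Answer: 2 prey

Derivation:
Step 1: prey: 24+2-25=1; pred: 18+8-9=17
Step 2: prey: 1+0-1=0; pred: 17+0-8=9
First extinction: prey at step 2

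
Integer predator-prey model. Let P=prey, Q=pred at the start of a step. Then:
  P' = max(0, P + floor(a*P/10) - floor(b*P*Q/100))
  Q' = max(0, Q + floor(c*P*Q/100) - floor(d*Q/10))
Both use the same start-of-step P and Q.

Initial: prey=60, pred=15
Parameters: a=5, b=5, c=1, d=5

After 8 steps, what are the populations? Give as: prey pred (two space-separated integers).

Answer: 44 2

Derivation:
Step 1: prey: 60+30-45=45; pred: 15+9-7=17
Step 2: prey: 45+22-38=29; pred: 17+7-8=16
Step 3: prey: 29+14-23=20; pred: 16+4-8=12
Step 4: prey: 20+10-12=18; pred: 12+2-6=8
Step 5: prey: 18+9-7=20; pred: 8+1-4=5
Step 6: prey: 20+10-5=25; pred: 5+1-2=4
Step 7: prey: 25+12-5=32; pred: 4+1-2=3
Step 8: prey: 32+16-4=44; pred: 3+0-1=2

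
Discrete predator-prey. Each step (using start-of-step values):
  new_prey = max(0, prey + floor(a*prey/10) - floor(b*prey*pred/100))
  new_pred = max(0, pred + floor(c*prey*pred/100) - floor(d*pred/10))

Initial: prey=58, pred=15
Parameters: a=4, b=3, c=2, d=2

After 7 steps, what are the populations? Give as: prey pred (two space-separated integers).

Answer: 0 32

Derivation:
Step 1: prey: 58+23-26=55; pred: 15+17-3=29
Step 2: prey: 55+22-47=30; pred: 29+31-5=55
Step 3: prey: 30+12-49=0; pred: 55+33-11=77
Step 4: prey: 0+0-0=0; pred: 77+0-15=62
Step 5: prey: 0+0-0=0; pred: 62+0-12=50
Step 6: prey: 0+0-0=0; pred: 50+0-10=40
Step 7: prey: 0+0-0=0; pred: 40+0-8=32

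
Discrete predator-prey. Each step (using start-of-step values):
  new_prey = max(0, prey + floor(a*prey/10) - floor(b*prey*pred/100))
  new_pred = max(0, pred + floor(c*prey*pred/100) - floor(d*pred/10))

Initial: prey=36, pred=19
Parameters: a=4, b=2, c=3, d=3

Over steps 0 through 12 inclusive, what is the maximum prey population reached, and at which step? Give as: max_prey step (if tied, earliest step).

Answer: 37 1

Derivation:
Step 1: prey: 36+14-13=37; pred: 19+20-5=34
Step 2: prey: 37+14-25=26; pred: 34+37-10=61
Step 3: prey: 26+10-31=5; pred: 61+47-18=90
Step 4: prey: 5+2-9=0; pred: 90+13-27=76
Step 5: prey: 0+0-0=0; pred: 76+0-22=54
Step 6: prey: 0+0-0=0; pred: 54+0-16=38
Step 7: prey: 0+0-0=0; pred: 38+0-11=27
Step 8: prey: 0+0-0=0; pred: 27+0-8=19
Step 9: prey: 0+0-0=0; pred: 19+0-5=14
Step 10: prey: 0+0-0=0; pred: 14+0-4=10
Step 11: prey: 0+0-0=0; pred: 10+0-3=7
Step 12: prey: 0+0-0=0; pred: 7+0-2=5
Max prey = 37 at step 1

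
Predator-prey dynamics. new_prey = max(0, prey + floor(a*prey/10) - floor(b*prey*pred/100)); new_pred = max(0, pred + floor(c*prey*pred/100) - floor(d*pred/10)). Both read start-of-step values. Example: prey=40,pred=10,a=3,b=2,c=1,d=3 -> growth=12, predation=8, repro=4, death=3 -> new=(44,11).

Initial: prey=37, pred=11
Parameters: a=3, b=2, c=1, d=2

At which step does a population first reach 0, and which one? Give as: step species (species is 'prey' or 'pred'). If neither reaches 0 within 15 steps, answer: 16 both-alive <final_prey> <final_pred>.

Answer: 16 both-alive 5 10

Derivation:
Step 1: prey: 37+11-8=40; pred: 11+4-2=13
Step 2: prey: 40+12-10=42; pred: 13+5-2=16
Step 3: prey: 42+12-13=41; pred: 16+6-3=19
Step 4: prey: 41+12-15=38; pred: 19+7-3=23
Step 5: prey: 38+11-17=32; pred: 23+8-4=27
Step 6: prey: 32+9-17=24; pred: 27+8-5=30
Step 7: prey: 24+7-14=17; pred: 30+7-6=31
Step 8: prey: 17+5-10=12; pred: 31+5-6=30
Step 9: prey: 12+3-7=8; pred: 30+3-6=27
Step 10: prey: 8+2-4=6; pred: 27+2-5=24
Step 11: prey: 6+1-2=5; pred: 24+1-4=21
Step 12: prey: 5+1-2=4; pred: 21+1-4=18
Step 13: prey: 4+1-1=4; pred: 18+0-3=15
Step 14: prey: 4+1-1=4; pred: 15+0-3=12
Step 15: prey: 4+1-0=5; pred: 12+0-2=10
No extinction within 15 steps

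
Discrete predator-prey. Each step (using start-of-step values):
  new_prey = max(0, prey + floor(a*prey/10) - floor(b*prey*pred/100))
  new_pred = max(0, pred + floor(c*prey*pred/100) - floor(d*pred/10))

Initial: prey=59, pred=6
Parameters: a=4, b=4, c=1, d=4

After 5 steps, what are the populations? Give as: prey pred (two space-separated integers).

Answer: 53 23

Derivation:
Step 1: prey: 59+23-14=68; pred: 6+3-2=7
Step 2: prey: 68+27-19=76; pred: 7+4-2=9
Step 3: prey: 76+30-27=79; pred: 9+6-3=12
Step 4: prey: 79+31-37=73; pred: 12+9-4=17
Step 5: prey: 73+29-49=53; pred: 17+12-6=23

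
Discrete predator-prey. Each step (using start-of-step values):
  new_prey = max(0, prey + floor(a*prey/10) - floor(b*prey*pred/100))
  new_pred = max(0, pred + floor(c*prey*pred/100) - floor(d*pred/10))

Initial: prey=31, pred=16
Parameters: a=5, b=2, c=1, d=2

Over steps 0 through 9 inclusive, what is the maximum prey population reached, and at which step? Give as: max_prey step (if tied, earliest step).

Answer: 48 4

Derivation:
Step 1: prey: 31+15-9=37; pred: 16+4-3=17
Step 2: prey: 37+18-12=43; pred: 17+6-3=20
Step 3: prey: 43+21-17=47; pred: 20+8-4=24
Step 4: prey: 47+23-22=48; pred: 24+11-4=31
Step 5: prey: 48+24-29=43; pred: 31+14-6=39
Step 6: prey: 43+21-33=31; pred: 39+16-7=48
Step 7: prey: 31+15-29=17; pred: 48+14-9=53
Step 8: prey: 17+8-18=7; pred: 53+9-10=52
Step 9: prey: 7+3-7=3; pred: 52+3-10=45
Max prey = 48 at step 4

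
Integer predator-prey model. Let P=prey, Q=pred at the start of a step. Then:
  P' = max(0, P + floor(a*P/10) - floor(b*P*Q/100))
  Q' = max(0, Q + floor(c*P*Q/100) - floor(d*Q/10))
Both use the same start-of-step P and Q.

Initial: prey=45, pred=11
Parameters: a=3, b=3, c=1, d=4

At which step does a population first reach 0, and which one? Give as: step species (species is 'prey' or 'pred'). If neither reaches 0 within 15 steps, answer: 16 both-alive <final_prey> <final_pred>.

Step 1: prey: 45+13-14=44; pred: 11+4-4=11
Step 2: prey: 44+13-14=43; pred: 11+4-4=11
Step 3: prey: 43+12-14=41; pred: 11+4-4=11
Step 4: prey: 41+12-13=40; pred: 11+4-4=11
Step 5: prey: 40+12-13=39; pred: 11+4-4=11
Step 6: prey: 39+11-12=38; pred: 11+4-4=11
Step 7: prey: 38+11-12=37; pred: 11+4-4=11
Step 8: prey: 37+11-12=36; pred: 11+4-4=11
Step 9: prey: 36+10-11=35; pred: 11+3-4=10
Step 10: prey: 35+10-10=35; pred: 10+3-4=9
Step 11: prey: 35+10-9=36; pred: 9+3-3=9
Step 12: prey: 36+10-9=37; pred: 9+3-3=9
Step 13: prey: 37+11-9=39; pred: 9+3-3=9
Step 14: prey: 39+11-10=40; pred: 9+3-3=9
Step 15: prey: 40+12-10=42; pred: 9+3-3=9
No extinction within 15 steps

Answer: 16 both-alive 42 9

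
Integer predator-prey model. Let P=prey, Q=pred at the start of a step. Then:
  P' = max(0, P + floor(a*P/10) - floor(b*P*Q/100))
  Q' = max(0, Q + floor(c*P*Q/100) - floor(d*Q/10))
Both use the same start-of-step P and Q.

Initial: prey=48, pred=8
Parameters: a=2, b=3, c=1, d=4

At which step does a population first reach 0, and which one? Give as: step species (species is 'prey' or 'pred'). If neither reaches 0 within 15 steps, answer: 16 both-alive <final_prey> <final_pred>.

Answer: 16 both-alive 36 7

Derivation:
Step 1: prey: 48+9-11=46; pred: 8+3-3=8
Step 2: prey: 46+9-11=44; pred: 8+3-3=8
Step 3: prey: 44+8-10=42; pred: 8+3-3=8
Step 4: prey: 42+8-10=40; pred: 8+3-3=8
Step 5: prey: 40+8-9=39; pred: 8+3-3=8
Step 6: prey: 39+7-9=37; pred: 8+3-3=8
Step 7: prey: 37+7-8=36; pred: 8+2-3=7
Step 8: prey: 36+7-7=36; pred: 7+2-2=7
Steps 9-15: state stable at prey=36, pred=7 (no change)
No extinction within 15 steps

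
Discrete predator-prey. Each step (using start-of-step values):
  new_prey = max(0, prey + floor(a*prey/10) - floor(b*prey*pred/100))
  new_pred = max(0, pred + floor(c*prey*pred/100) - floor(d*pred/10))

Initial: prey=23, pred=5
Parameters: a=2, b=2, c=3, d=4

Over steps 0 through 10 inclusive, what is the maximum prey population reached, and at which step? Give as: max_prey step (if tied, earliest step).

Step 1: prey: 23+4-2=25; pred: 5+3-2=6
Step 2: prey: 25+5-3=27; pred: 6+4-2=8
Step 3: prey: 27+5-4=28; pred: 8+6-3=11
Step 4: prey: 28+5-6=27; pred: 11+9-4=16
Step 5: prey: 27+5-8=24; pred: 16+12-6=22
Step 6: prey: 24+4-10=18; pred: 22+15-8=29
Step 7: prey: 18+3-10=11; pred: 29+15-11=33
Step 8: prey: 11+2-7=6; pred: 33+10-13=30
Step 9: prey: 6+1-3=4; pred: 30+5-12=23
Step 10: prey: 4+0-1=3; pred: 23+2-9=16
Max prey = 28 at step 3

Answer: 28 3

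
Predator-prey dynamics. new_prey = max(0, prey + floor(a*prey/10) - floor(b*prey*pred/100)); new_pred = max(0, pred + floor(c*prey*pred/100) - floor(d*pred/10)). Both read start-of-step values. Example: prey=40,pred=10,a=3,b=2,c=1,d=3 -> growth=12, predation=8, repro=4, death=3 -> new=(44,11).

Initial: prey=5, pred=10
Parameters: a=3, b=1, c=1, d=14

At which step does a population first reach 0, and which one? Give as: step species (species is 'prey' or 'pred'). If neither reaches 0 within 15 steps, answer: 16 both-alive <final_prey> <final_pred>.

Answer: 1 pred

Derivation:
Step 1: prey: 5+1-0=6; pred: 10+0-14=0
First extinction: pred at step 1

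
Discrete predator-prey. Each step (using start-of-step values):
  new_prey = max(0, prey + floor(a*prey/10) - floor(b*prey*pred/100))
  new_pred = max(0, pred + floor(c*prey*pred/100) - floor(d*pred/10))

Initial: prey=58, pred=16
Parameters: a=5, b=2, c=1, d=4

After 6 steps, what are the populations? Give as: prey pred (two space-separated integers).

Step 1: prey: 58+29-18=69; pred: 16+9-6=19
Step 2: prey: 69+34-26=77; pred: 19+13-7=25
Step 3: prey: 77+38-38=77; pred: 25+19-10=34
Step 4: prey: 77+38-52=63; pred: 34+26-13=47
Step 5: prey: 63+31-59=35; pred: 47+29-18=58
Step 6: prey: 35+17-40=12; pred: 58+20-23=55

Answer: 12 55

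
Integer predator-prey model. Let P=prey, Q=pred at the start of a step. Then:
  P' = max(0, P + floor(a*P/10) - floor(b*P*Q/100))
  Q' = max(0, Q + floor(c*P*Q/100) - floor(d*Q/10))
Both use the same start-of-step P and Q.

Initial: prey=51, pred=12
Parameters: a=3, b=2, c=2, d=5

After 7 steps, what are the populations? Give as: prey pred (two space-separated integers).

Step 1: prey: 51+15-12=54; pred: 12+12-6=18
Step 2: prey: 54+16-19=51; pred: 18+19-9=28
Step 3: prey: 51+15-28=38; pred: 28+28-14=42
Step 4: prey: 38+11-31=18; pred: 42+31-21=52
Step 5: prey: 18+5-18=5; pred: 52+18-26=44
Step 6: prey: 5+1-4=2; pred: 44+4-22=26
Step 7: prey: 2+0-1=1; pred: 26+1-13=14

Answer: 1 14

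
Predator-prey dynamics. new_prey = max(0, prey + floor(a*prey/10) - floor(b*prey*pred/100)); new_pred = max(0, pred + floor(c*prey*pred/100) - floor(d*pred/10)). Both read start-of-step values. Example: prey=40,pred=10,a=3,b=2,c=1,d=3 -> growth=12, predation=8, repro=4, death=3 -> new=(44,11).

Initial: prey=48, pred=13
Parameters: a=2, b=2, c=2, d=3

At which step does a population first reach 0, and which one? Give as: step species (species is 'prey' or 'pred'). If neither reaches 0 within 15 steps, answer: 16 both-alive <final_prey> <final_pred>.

Answer: 5 prey

Derivation:
Step 1: prey: 48+9-12=45; pred: 13+12-3=22
Step 2: prey: 45+9-19=35; pred: 22+19-6=35
Step 3: prey: 35+7-24=18; pred: 35+24-10=49
Step 4: prey: 18+3-17=4; pred: 49+17-14=52
Step 5: prey: 4+0-4=0; pred: 52+4-15=41
First extinction: prey at step 5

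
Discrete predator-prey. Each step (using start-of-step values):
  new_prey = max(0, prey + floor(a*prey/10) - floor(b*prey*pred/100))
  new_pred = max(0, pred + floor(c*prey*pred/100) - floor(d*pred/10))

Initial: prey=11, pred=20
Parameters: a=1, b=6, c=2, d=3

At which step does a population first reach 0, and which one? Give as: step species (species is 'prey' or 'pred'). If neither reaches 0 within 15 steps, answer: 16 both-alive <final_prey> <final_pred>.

Answer: 1 prey

Derivation:
Step 1: prey: 11+1-13=0; pred: 20+4-6=18
First extinction: prey at step 1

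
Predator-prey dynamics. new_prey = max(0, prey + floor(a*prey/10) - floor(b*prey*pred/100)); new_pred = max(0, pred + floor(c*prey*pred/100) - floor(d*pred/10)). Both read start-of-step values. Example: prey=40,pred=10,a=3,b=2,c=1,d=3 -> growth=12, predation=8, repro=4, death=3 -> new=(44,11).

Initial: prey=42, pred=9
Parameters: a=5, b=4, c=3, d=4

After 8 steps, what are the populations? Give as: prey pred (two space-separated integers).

Step 1: prey: 42+21-15=48; pred: 9+11-3=17
Step 2: prey: 48+24-32=40; pred: 17+24-6=35
Step 3: prey: 40+20-56=4; pred: 35+42-14=63
Step 4: prey: 4+2-10=0; pred: 63+7-25=45
Step 5: prey: 0+0-0=0; pred: 45+0-18=27
Step 6: prey: 0+0-0=0; pred: 27+0-10=17
Step 7: prey: 0+0-0=0; pred: 17+0-6=11
Step 8: prey: 0+0-0=0; pred: 11+0-4=7

Answer: 0 7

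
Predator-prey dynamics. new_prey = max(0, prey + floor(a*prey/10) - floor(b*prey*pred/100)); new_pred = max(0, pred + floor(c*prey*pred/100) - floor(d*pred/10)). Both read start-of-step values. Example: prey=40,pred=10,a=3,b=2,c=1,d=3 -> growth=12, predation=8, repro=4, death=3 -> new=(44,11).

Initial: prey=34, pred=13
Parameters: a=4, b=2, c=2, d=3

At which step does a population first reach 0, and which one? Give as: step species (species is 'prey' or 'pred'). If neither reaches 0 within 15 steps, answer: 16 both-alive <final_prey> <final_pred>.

Step 1: prey: 34+13-8=39; pred: 13+8-3=18
Step 2: prey: 39+15-14=40; pred: 18+14-5=27
Step 3: prey: 40+16-21=35; pred: 27+21-8=40
Step 4: prey: 35+14-28=21; pred: 40+28-12=56
Step 5: prey: 21+8-23=6; pred: 56+23-16=63
Step 6: prey: 6+2-7=1; pred: 63+7-18=52
Step 7: prey: 1+0-1=0; pred: 52+1-15=38
First extinction: prey at step 7

Answer: 7 prey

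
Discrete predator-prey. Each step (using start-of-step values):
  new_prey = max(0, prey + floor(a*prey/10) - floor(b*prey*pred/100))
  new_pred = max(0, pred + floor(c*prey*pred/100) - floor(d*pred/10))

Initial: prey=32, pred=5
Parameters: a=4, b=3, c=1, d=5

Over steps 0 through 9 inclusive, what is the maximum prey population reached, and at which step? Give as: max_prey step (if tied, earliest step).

Step 1: prey: 32+12-4=40; pred: 5+1-2=4
Step 2: prey: 40+16-4=52; pred: 4+1-2=3
Step 3: prey: 52+20-4=68; pred: 3+1-1=3
Step 4: prey: 68+27-6=89; pred: 3+2-1=4
Step 5: prey: 89+35-10=114; pred: 4+3-2=5
Step 6: prey: 114+45-17=142; pred: 5+5-2=8
Step 7: prey: 142+56-34=164; pred: 8+11-4=15
Step 8: prey: 164+65-73=156; pred: 15+24-7=32
Step 9: prey: 156+62-149=69; pred: 32+49-16=65
Max prey = 164 at step 7

Answer: 164 7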